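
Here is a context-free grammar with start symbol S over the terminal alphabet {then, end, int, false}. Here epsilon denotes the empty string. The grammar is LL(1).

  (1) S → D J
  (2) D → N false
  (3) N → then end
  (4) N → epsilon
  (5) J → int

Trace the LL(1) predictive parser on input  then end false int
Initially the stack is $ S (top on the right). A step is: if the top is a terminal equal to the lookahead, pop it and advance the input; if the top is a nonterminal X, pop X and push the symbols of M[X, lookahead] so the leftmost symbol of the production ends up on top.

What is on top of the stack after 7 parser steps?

int

step 1: stack=$ S  input=then end false int $  — expand S → D J
step 2: stack=$ J D  input=then end false int $  — expand D → N false
step 3: stack=$ J false N  input=then end false int $  — expand N → then end
step 4: stack=$ J false end then  input=then end false int $  — match then
step 5: stack=$ J false end  input=end false int $  — match end
step 6: stack=$ J false  input=false int $  — match false
step 7: stack=$ J  input=int $  — expand J → int
Stack after step 7: $ int (top = int).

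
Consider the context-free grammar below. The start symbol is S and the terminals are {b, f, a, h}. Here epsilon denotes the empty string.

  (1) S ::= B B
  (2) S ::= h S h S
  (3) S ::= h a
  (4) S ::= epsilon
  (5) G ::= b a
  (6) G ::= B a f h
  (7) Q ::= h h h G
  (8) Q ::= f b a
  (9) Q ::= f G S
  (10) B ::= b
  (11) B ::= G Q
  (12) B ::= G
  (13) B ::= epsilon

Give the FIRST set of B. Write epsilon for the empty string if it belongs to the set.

FIRST(Q): from Q::=h h h G we get {h}; from Q::=f b a we get {f}; from Q::=f G S we get {f}. So FIRST(Q) = {f, h}.
FIRST(S): from S::=B B we get {epsilon, a, b}; from S::=h S h S we get {h}; from S::=h a we get {h}; from S::=epsilon we get {epsilon}. So FIRST(S) = {epsilon, a, b, h}.
FIRST(G): from G::=b a we get {b}; from G::=B a f h we get {a, b}. So FIRST(G) = {a, b}.
FIRST(B): from B::=b we get {b}; from B::=G Q we get {a, b}; from B::=G we get {a, b}; from B::=epsilon we get {epsilon}. So FIRST(B) = {epsilon, a, b}.

{epsilon, a, b}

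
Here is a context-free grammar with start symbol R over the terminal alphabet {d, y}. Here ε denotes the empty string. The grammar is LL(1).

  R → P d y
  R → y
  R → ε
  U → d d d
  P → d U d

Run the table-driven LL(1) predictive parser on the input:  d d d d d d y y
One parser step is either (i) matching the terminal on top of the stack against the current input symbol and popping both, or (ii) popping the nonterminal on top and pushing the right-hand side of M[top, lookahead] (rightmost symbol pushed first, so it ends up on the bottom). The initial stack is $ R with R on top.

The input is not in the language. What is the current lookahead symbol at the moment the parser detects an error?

y

step 1: stack=$ R  input=d d d d d d y y $  — expand R → P d y
step 2: stack=$ y d P  input=d d d d d d y y $  — expand P → d U d
step 3: stack=$ y d d U d  input=d d d d d d y y $  — match d
step 4: stack=$ y d d U  input=d d d d d y y $  — expand U → d d d
step 5: stack=$ y d d d d d  input=d d d d d y y $  — match d
step 6: stack=$ y d d d d  input=d d d d y y $  — match d
step 7: stack=$ y d d d  input=d d d y y $  — match d
step 8: stack=$ y d d  input=d d y y $  — match d
step 9: stack=$ y d  input=d y y $  — match d
step 10: stack=$ y  input=y y $  — match y
step 11: stack=$  input=y $  — error: stack empty but input remains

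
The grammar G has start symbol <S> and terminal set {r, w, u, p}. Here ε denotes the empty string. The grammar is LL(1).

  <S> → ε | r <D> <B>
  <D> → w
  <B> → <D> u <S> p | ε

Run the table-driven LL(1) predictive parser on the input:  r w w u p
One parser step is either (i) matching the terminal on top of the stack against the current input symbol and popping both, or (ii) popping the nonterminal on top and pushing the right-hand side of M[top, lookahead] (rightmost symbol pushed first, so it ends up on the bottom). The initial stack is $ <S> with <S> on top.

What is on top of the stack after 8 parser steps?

<S>

step 1: stack=$ <S>  input=r w w u p $  — expand <S> → r <D> <B>
step 2: stack=$ <B> <D> r  input=r w w u p $  — match r
step 3: stack=$ <B> <D>  input=w w u p $  — expand <D> → w
step 4: stack=$ <B> w  input=w w u p $  — match w
step 5: stack=$ <B>  input=w u p $  — expand <B> → <D> u <S> p
step 6: stack=$ p <S> u <D>  input=w u p $  — expand <D> → w
step 7: stack=$ p <S> u w  input=w u p $  — match w
step 8: stack=$ p <S> u  input=u p $  — match u
Stack after step 8: $ p <S> (top = <S>).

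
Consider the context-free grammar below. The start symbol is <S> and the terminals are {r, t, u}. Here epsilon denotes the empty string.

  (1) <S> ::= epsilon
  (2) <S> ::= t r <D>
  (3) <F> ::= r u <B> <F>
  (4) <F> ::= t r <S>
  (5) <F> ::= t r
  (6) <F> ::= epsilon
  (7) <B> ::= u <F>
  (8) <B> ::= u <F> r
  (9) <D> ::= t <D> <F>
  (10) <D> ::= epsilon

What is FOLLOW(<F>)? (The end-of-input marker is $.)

{$, r, t}

FIRST(<S>) = {epsilon, t}
FIRST(<F>) = {epsilon, r, t}
FIRST(<B>) = {u}
FIRST(<D>) = {epsilon, t}
FOLLOW(<S>) includes $ since <S> is the start symbol.
FOLLOW(<S>): in <F>::=t r <S>, the suffix after <S> is empty, so FOLLOW(<S>) ⊇ FOLLOW(<F>) = {$, r, t}. Thus FOLLOW(<S>) = {$, r, t}.
FOLLOW(<D>): in <S>::=t r <D>, the suffix after <D> is empty, so FOLLOW(<D>) ⊇ FOLLOW(<S>) = {$, r, t}; in <D>::=t <D> <F>, <D> is followed by <F> with FIRST {epsilon, r, t}; in <D>::=t <D> <F>, the suffix after <D> is nullable (adds nothing new). Thus FOLLOW(<D>) = {$, r, t}.
FOLLOW(<F>): in <F>::=r u <B> <F>, the suffix after <F> is empty (adds nothing new); in <B>::=u <F>, the suffix after <F> is empty, so FOLLOW(<F>) ⊇ FOLLOW(<B>) = {$, r, t}; in <B>::=u <F> r, <F> is followed by r with FIRST {r}; in <D>::=t <D> <F>, the suffix after <F> is empty, so FOLLOW(<F>) ⊇ FOLLOW(<D>) = {$, r, t}. Thus FOLLOW(<F>) = {$, r, t}.
FOLLOW(<B>): in <F>::=r u <B> <F>, <B> is followed by <F> with FIRST {epsilon, r, t}; in <F>::=r u <B> <F>, the suffix after <B> is nullable, so FOLLOW(<B>) ⊇ FOLLOW(<F>) = {$, r, t}. Thus FOLLOW(<B>) = {$, r, t}.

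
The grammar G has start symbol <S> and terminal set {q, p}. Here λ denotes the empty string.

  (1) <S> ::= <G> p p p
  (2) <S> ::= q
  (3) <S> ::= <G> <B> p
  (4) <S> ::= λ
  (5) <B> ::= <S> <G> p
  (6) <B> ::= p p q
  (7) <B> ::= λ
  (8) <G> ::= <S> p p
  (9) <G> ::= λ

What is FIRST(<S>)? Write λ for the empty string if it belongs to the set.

{λ, p, q}

FIRST(<S>) = {λ, p, q}  (via <G> p p p, <G> <B> p)
FIRST(<G>) = {λ, p, q}  (via <S> p p)
FIRST(<B>) = {λ, p, q}  (via <S> <G> p)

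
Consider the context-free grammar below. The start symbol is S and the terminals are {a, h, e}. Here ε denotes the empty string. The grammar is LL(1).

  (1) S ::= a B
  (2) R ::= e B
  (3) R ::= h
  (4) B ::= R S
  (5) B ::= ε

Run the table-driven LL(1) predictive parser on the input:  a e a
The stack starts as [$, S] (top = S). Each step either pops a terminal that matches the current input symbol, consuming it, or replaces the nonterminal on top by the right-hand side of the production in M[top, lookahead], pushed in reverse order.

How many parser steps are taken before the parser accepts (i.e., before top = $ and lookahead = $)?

step 1: stack=$ S  input=a e a $  — expand S ::= a B
step 2: stack=$ B a  input=a e a $  — match a
step 3: stack=$ B  input=e a $  — expand B ::= R S
step 4: stack=$ S R  input=e a $  — expand R ::= e B
step 5: stack=$ S B e  input=e a $  — match e
step 6: stack=$ S B  input=a $  — expand B ::= ε
step 7: stack=$ S  input=a $  — expand S ::= a B
step 8: stack=$ B a  input=a $  — match a
step 9: stack=$ B  input=$  — expand B ::= ε
Accept reached after 9 steps.

9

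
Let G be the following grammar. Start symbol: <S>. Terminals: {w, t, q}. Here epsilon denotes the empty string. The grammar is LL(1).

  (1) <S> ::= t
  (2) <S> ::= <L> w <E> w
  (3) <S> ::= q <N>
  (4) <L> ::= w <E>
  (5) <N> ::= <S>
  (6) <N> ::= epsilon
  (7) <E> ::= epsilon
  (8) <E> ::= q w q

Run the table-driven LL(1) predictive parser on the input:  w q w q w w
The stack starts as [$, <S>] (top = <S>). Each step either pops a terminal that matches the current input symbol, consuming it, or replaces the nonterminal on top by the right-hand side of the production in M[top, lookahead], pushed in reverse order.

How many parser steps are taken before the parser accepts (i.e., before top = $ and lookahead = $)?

      Stack            Input          Action
   1  $ <S>            w q w q w w $  expand <S> ::= <L> w <E> w
   2  $ w <E> w <L>    w q w q w w $  expand <L> ::= w <E>
   3  $ w <E> w <E> w  w q w q w w $  match w
   4  $ w <E> w <E>    q w q w w $    expand <E> ::= q w q
   5  $ w <E> w q w q  q w q w w $    match q
   6  $ w <E> w q w    w q w w $      match w
   7  $ w <E> w q      q w w $        match q
   8  $ w <E> w        w w $          match w
   9  $ w <E>          w $            expand <E> ::= epsilon
  10  $ w              w $            match w
Accept reached after 10 steps.

10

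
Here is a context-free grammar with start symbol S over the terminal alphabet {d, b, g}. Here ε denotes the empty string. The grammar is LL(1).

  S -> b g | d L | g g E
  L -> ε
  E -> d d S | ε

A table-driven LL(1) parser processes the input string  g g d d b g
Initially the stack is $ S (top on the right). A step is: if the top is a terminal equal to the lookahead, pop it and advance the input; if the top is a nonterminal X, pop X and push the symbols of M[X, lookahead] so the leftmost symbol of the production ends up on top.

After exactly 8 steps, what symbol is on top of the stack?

     Stack    Input          Action
  1  $ S      g g d d b g $  expand S -> g g E
  2  $ E g g  g g d d b g $  match g
  3  $ E g    g d d b g $    match g
  4  $ E      d d b g $      expand E -> d d S
  5  $ S d d  d d b g $      match d
  6  $ S d    d b g $        match d
  7  $ S      b g $          expand S -> b g
  8  $ g b    b g $          match b
Stack after step 8: $ g (top = g).

g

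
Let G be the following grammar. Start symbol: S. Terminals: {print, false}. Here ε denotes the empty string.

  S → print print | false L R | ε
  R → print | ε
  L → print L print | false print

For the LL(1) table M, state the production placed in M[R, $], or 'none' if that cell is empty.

R → ε

FIRST(S): from S→print print we get {print}; from S→false L R we get {false}; from S→ε we get {ε}. So FIRST(S) = {ε, false, print}.
FIRST(R): from R→print we get {print}; from R→ε we get {ε}. So FIRST(R) = {ε, print}.
FIRST(L): from L→print L print we get {print}; from L→false print we get {false}. So FIRST(L) = {false, print}.
FOLLOW(S) includes $ since S is the start symbol.
FOLLOW(S): S appears on no right-hand side. Thus FOLLOW(S) = {$}.
FOLLOW(R): in S→false L R, the suffix after R is empty, so FOLLOW(R) ⊇ FOLLOW(S) = {$}. Thus FOLLOW(R) = {$}.
For R → print: FIRST(print) = {print}, so it goes in M[R, t] for t ∈ {print}.
For R → ε: FIRST(ε) = {ε}, so it goes in M[R, t] for t ∈ {}; since ε ∈ FIRST, also for every t ∈ FOLLOW(R) = {$}.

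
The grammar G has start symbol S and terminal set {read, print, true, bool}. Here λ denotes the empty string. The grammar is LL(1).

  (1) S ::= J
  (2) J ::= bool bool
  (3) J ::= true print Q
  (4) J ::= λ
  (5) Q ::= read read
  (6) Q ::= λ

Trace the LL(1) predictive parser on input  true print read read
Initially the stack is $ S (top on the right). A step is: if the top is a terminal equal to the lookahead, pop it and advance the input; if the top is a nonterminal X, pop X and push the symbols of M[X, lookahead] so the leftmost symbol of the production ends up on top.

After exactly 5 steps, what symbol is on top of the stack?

read

     Stack           Input                   Action
  1  $ S             true print read read $  expand S ::= J
  2  $ J             true print read read $  expand J ::= true print Q
  3  $ Q print true  true print read read $  match true
  4  $ Q print       print read read $       match print
  5  $ Q             read read $             expand Q ::= read read
Stack after step 5: $ read read (top = read).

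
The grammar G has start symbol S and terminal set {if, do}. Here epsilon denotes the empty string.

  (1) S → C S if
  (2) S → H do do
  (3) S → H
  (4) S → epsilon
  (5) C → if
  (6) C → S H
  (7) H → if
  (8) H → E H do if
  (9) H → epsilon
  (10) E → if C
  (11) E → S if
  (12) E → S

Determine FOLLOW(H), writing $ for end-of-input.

{$, do, if}

FIRST(S) = {epsilon, do, if}  (via C S if, H do do, H)
FIRST(E) = {epsilon, do, if}  (via S if, S)
FIRST(H) = {epsilon, do, if}  (via E H do if)
FIRST(C) = {epsilon, do, if}  (via S H)
FOLLOW(S) includes $ since S is the start symbol.
FOLLOW(E): in H→E H do if, E is followed by H do if with FIRST {do, if}. Thus FOLLOW(E) = {do, if}.
FOLLOW(C): in S→C S if, C is followed by S if with FIRST {do, if}; in E→if C, the suffix after C is empty, so FOLLOW(C) ⊇ FOLLOW(E) = {do, if}. Thus FOLLOW(C) = {do, if}.
FOLLOW(S): in S→C S if, S is followed by if with FIRST {if}; in C→S H, S is followed by H with FIRST {epsilon, do, if}; in C→S H, the suffix after S is nullable, so FOLLOW(S) ⊇ FOLLOW(C) = {do, if}; in E→S if, S is followed by if with FIRST {if}; in E→S, the suffix after S is empty, so FOLLOW(S) ⊇ FOLLOW(E) = {do, if}. Thus FOLLOW(S) = {$, do, if}.
FOLLOW(H): in S→H do do, H is followed by do do with FIRST {do}; in S→H, the suffix after H is empty, so FOLLOW(H) ⊇ FOLLOW(S) = {$, do, if}; in C→S H, the suffix after H is empty, so FOLLOW(H) ⊇ FOLLOW(C) = {do, if}; in H→E H do if, H is followed by do if with FIRST {do}. Thus FOLLOW(H) = {$, do, if}.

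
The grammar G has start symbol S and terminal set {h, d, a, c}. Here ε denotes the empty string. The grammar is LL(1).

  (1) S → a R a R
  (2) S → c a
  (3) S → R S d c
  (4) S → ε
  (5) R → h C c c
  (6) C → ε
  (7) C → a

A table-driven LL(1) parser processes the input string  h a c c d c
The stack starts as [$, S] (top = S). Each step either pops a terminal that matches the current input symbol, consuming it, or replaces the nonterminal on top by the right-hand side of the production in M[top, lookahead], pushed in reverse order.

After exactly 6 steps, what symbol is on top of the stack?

c

step 1: stack=$ S  input=h a c c d c $  — expand S → R S d c
step 2: stack=$ c d S R  input=h a c c d c $  — expand R → h C c c
step 3: stack=$ c d S c c C h  input=h a c c d c $  — match h
step 4: stack=$ c d S c c C  input=a c c d c $  — expand C → a
step 5: stack=$ c d S c c a  input=a c c d c $  — match a
step 6: stack=$ c d S c c  input=c c d c $  — match c
Stack after step 6: $ c d S c (top = c).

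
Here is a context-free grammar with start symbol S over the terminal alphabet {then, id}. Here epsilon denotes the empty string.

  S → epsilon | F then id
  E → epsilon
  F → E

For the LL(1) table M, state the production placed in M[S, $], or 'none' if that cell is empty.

FIRST(E): from E→epsilon we get {epsilon}. So FIRST(E) = {epsilon}.
FIRST(F): from F→E we get {epsilon}. So FIRST(F) = {epsilon}.
FIRST(S): from S→epsilon we get {epsilon}; from S→F then id we get {then}. So FIRST(S) = {epsilon, then}.
FOLLOW(S) includes $ since S is the start symbol.
FOLLOW(S): S appears on no right-hand side. Thus FOLLOW(S) = {$}.
For S → epsilon: FIRST(epsilon) = {epsilon}, so it goes in M[S, t] for t ∈ {}; since epsilon ∈ FIRST, also for every t ∈ FOLLOW(S) = {$}.
For S → F then id: FIRST(F then id) = {then}, so it goes in M[S, t] for t ∈ {then}.

S → epsilon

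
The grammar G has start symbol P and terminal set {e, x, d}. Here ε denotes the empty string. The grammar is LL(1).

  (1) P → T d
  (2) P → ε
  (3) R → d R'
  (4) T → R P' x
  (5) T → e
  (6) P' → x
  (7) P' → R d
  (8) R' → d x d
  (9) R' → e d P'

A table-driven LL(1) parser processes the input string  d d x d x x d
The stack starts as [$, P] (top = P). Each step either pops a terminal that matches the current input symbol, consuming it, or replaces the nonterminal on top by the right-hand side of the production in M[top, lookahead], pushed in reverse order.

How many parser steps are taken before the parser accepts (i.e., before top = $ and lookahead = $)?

12

step 1: stack=$ P  input=d d x d x x d $  — expand P → T d
step 2: stack=$ d T  input=d d x d x x d $  — expand T → R P' x
step 3: stack=$ d x P' R  input=d d x d x x d $  — expand R → d R'
step 4: stack=$ d x P' R' d  input=d d x d x x d $  — match d
step 5: stack=$ d x P' R'  input=d x d x x d $  — expand R' → d x d
step 6: stack=$ d x P' d x d  input=d x d x x d $  — match d
step 7: stack=$ d x P' d x  input=x d x x d $  — match x
step 8: stack=$ d x P' d  input=d x x d $  — match d
step 9: stack=$ d x P'  input=x x d $  — expand P' → x
step 10: stack=$ d x x  input=x x d $  — match x
step 11: stack=$ d x  input=x d $  — match x
step 12: stack=$ d  input=d $  — match d
Accept reached after 12 steps.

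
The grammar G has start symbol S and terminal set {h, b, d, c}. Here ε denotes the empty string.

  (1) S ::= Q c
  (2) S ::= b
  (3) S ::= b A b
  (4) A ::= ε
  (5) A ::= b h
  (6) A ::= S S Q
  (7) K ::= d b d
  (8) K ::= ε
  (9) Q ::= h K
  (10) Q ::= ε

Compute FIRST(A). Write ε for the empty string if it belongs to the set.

FIRST(K) = {ε, d}
FIRST(Q) = {ε, h}
FIRST(S) = {b, c, h}  (via Q c)
FIRST(A) = {ε, b, c, h}  (via S S Q)

{ε, b, c, h}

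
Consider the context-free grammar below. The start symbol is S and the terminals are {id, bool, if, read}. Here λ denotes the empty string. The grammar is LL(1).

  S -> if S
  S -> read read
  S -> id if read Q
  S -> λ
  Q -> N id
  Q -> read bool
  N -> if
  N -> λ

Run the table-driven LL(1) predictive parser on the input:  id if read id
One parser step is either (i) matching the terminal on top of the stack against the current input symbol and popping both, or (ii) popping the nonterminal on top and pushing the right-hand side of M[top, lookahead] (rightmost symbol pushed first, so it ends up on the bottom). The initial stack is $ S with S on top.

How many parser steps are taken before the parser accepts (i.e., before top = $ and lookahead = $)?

     Stack           Input            Action
  1  $ S             id if read id $  expand S -> id if read Q
  2  $ Q read if id  id if read id $  match id
  3  $ Q read if     if read id $     match if
  4  $ Q read        read id $        match read
  5  $ Q             id $             expand Q -> N id
  6  $ id N          id $             expand N -> λ
  7  $ id            id $             match id
Accept reached after 7 steps.

7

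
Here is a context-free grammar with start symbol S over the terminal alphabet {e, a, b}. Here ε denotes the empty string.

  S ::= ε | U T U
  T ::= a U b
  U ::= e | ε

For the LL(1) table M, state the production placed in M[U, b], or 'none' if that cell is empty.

U ::= ε

FIRST(T) = {a}
FIRST(U) = {ε, e}
FIRST(S) = {ε, a, e}  (via U T U)
FOLLOW(S) includes $ since S is the start symbol.
FOLLOW(S): S appears on no right-hand side. Thus FOLLOW(S) = {$}.
FOLLOW(U): in S::=U T U (occurrence 1), U is followed by T U with FIRST {a}; in S::=U T U (occurrence 2), the suffix after U is empty, so FOLLOW(U) ⊇ FOLLOW(S) = {$}; in T::=a U b, U is followed by b with FIRST {b}. Thus FOLLOW(U) = {$, a, b}.
For U ::= e: FIRST(e) = {e}, so it goes in M[U, t] for t ∈ {e}.
For U ::= ε: FIRST(ε) = {ε}, so it goes in M[U, t] for t ∈ {}; since ε ∈ FIRST, also for every t ∈ FOLLOW(U) = {$, a, b}.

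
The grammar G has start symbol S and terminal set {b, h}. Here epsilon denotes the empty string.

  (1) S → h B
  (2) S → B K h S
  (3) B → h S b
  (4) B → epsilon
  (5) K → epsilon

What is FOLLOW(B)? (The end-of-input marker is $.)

FIRST(B): from B→h S b we get {h}; from B→epsilon we get {epsilon}. So FIRST(B) = {epsilon, h}.
FIRST(K): from K→epsilon we get {epsilon}. So FIRST(K) = {epsilon}.
FIRST(S): from S→h B we get {h}; from S→B K h S we get {h}. So FIRST(S) = {h}.
FOLLOW(S) includes $ since S is the start symbol.
FOLLOW(S): in S→B K h S, the suffix after S is empty (adds nothing new); in B→h S b, S is followed by b with FIRST {b}. Thus FOLLOW(S) = {$, b}.
FOLLOW(B): in S→h B, the suffix after B is empty, so FOLLOW(B) ⊇ FOLLOW(S) = {$, b}; in S→B K h S, B is followed by K h S with FIRST {h}. Thus FOLLOW(B) = {$, b, h}.
FOLLOW(K): in S→B K h S, K is followed by h S with FIRST {h}. Thus FOLLOW(K) = {h}.

{$, b, h}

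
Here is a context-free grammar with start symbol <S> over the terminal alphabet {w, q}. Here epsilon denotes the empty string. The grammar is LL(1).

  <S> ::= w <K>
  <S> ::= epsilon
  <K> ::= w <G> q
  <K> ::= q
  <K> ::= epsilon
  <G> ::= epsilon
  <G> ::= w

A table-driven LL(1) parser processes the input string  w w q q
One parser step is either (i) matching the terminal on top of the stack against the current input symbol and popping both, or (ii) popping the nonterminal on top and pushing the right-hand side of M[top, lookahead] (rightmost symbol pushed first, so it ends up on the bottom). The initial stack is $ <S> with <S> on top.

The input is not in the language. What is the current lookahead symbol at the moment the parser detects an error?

q

     Stack      Input      Action
  1  $ <S>      w w q q $  expand <S> ::= w <K>
  2  $ <K> w    w w q q $  match w
  3  $ <K>      w q q $    expand <K> ::= w <G> q
  4  $ q <G> w  w q q $    match w
  5  $ q <G>    q q $      expand <G> ::= epsilon
  6  $ q        q q $      match q
  7  $          q $        error: stack empty but input remains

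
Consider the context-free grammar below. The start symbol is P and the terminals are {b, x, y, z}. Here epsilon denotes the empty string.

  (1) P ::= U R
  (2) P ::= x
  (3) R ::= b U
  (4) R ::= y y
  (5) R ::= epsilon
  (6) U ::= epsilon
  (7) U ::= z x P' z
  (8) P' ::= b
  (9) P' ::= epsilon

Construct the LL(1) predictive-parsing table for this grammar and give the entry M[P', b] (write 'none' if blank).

P' ::= b

FIRST(R) = {epsilon, b, y}
FIRST(U) = {epsilon, z}
FIRST(P') = {epsilon, b}
FIRST(P) = {epsilon, b, x, y, z}  (via U R)
FOLLOW(P) includes $ since P is the start symbol.
FOLLOW(P'): in U::=z x P' z, P' is followed by z with FIRST {z}. Thus FOLLOW(P') = {z}.
For P' ::= b: FIRST(b) = {b}, so it goes in M[P', t] for t ∈ {b}.
For P' ::= epsilon: FIRST(epsilon) = {epsilon}, so it goes in M[P', t] for t ∈ {}; since epsilon ∈ FIRST, also for every t ∈ FOLLOW(P') = {z}.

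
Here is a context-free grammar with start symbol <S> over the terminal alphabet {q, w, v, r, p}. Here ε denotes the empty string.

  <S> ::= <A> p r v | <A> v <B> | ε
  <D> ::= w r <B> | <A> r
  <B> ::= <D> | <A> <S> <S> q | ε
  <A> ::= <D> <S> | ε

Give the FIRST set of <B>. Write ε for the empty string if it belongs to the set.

FIRST(<S>) = {ε, p, r, v, w}  (via <A> p r v, <A> v <B>)
FIRST(<D>) = {r, w}  (via <A> r)
FIRST(<A>) = {ε, r, w}  (via <D> <S>)
FIRST(<B>) = {ε, p, q, r, v, w}  (via <D>, <A> <S> <S> q)

{ε, p, q, r, v, w}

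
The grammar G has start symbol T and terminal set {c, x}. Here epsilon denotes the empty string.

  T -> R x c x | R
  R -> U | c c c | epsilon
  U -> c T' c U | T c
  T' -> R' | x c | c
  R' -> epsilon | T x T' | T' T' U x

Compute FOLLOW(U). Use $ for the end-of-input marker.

{$, c, x}

FIRST(T): from T->R x c x we get {c, x}; from T->R we get {epsilon, c, x}. So FIRST(T) = {epsilon, c, x}.
FIRST(U): from U->c T' c U we get {c}; from U->T c we get {c, x}. So FIRST(U) = {c, x}.
FIRST(R): from R->U we get {c, x}; from R->c c c we get {c}; from R->epsilon we get {epsilon}. So FIRST(R) = {epsilon, c, x}.
FIRST(T'): from T'->R' we get {epsilon, c, x}; from T'->x c we get {x}; from T'->c we get {c}. So FIRST(T') = {epsilon, c, x}.
FIRST(R'): from R'->epsilon we get {epsilon}; from R'->T x T' we get {c, x}; from R'->T' T' U x we get {c, x}. So FIRST(R') = {epsilon, c, x}.
FOLLOW(T) includes $ since T is the start symbol.
FOLLOW(T): in U->T c, T is followed by c with FIRST {c}; in R'->T x T', T is followed by x T' with FIRST {x}. Thus FOLLOW(T) = {$, c, x}.
FOLLOW(R): in T->R x c x, R is followed by x c x with FIRST {x}; in T->R, the suffix after R is empty, so FOLLOW(R) ⊇ FOLLOW(T) = {$, c, x}. Thus FOLLOW(R) = {$, c, x}.
FOLLOW(U): in R->U, the suffix after U is empty, so FOLLOW(U) ⊇ FOLLOW(R) = {$, c, x}; in U->c T' c U, the suffix after U is empty (adds nothing new); in R'->T' T' U x, U is followed by x with FIRST {x}. Thus FOLLOW(U) = {$, c, x}.
FOLLOW(T'): in U->c T' c U, T' is followed by c U with FIRST {c}; in R'->T x T', the suffix after T' is empty, so FOLLOW(T') ⊇ FOLLOW(R') = {c, x}; in R'->T' T' U x (occurrence 1), T' is followed by T' U x with FIRST {c, x}; in R'->T' T' U x (occurrence 2), T' is followed by U x with FIRST {c, x}. Thus FOLLOW(T') = {c, x}.
FOLLOW(R'): in T'->R', the suffix after R' is empty, so FOLLOW(R') ⊇ FOLLOW(T') = {c, x}. Thus FOLLOW(R') = {c, x}.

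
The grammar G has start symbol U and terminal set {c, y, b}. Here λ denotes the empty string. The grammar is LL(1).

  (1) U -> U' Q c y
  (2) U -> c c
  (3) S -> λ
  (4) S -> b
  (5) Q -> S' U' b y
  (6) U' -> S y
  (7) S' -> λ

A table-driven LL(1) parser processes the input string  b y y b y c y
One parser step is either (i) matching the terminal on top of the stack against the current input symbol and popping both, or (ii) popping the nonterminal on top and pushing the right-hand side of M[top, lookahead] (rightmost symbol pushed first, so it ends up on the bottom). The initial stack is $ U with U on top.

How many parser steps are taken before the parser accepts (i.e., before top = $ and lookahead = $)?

step 1: stack=$ U  input=b y y b y c y $  — expand U -> U' Q c y
step 2: stack=$ y c Q U'  input=b y y b y c y $  — expand U' -> S y
step 3: stack=$ y c Q y S  input=b y y b y c y $  — expand S -> b
step 4: stack=$ y c Q y b  input=b y y b y c y $  — match b
step 5: stack=$ y c Q y  input=y y b y c y $  — match y
step 6: stack=$ y c Q  input=y b y c y $  — expand Q -> S' U' b y
step 7: stack=$ y c y b U' S'  input=y b y c y $  — expand S' -> λ
step 8: stack=$ y c y b U'  input=y b y c y $  — expand U' -> S y
step 9: stack=$ y c y b y S  input=y b y c y $  — expand S -> λ
step 10: stack=$ y c y b y  input=y b y c y $  — match y
step 11: stack=$ y c y b  input=b y c y $  — match b
step 12: stack=$ y c y  input=y c y $  — match y
step 13: stack=$ y c  input=c y $  — match c
step 14: stack=$ y  input=y $  — match y
Accept reached after 14 steps.

14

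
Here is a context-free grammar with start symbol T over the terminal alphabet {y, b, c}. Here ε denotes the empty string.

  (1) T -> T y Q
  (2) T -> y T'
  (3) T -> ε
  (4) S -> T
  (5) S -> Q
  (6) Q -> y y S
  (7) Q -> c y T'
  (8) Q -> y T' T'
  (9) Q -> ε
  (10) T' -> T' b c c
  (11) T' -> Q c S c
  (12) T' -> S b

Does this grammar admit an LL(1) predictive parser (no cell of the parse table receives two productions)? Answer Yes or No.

FIRST(T) = {ε, y}
FIRST(S) = {ε, c, y}
FIRST(Q) = {ε, c, y}
FIRST(T') = {b, c, y}
FOLLOW(T) = {$, b, c, y}
FOLLOW(S) = {$, b, c, y}
FOLLOW(Q) = {$, b, c, y}
FOLLOW(T') = {$, b, c, y}
Cell M[Q, c] receives both Q -> c y T' and Q -> ε — the grammar is not LL(1).

No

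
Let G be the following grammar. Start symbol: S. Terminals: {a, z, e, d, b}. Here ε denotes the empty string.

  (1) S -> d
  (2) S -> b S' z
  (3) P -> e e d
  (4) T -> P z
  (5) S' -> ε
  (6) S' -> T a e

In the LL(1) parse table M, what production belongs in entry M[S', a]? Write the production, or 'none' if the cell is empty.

FIRST(S) = {b, d}
FIRST(P) = {e}
FIRST(T) = {e}  (via P z)
FIRST(S') = {ε, e}  (via T a e)
FOLLOW(S) includes $ since S is the start symbol.
FOLLOW(S'): in S->b S' z, S' is followed by z with FIRST {z}. Thus FOLLOW(S') = {z}.
For S' -> ε: FIRST(ε) = {ε}, so it goes in M[S', t] for t ∈ {}; since ε ∈ FIRST, also for every t ∈ FOLLOW(S') = {z}.
For S' -> T a e: FIRST(T a e) = {e}, so it goes in M[S', t] for t ∈ {e}.
None of these place a production in M[S', a].

none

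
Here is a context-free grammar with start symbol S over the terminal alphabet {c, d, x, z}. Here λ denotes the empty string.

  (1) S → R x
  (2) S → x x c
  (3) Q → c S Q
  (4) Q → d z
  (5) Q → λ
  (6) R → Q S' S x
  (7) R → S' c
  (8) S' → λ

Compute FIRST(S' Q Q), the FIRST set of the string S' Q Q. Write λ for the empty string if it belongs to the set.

FIRST(Q) = {λ, c, d}
FIRST(S') = {λ}
FIRST(S) = {c, d, x}  (via R x)
FIRST(R) = {c, d, x}  (via Q S' S x, S' c)
FIRST(S' Q Q): take FIRST of each symbol in turn, carrying on past any symbol whose FIRST contains λ; result {λ, c, d}.

{λ, c, d}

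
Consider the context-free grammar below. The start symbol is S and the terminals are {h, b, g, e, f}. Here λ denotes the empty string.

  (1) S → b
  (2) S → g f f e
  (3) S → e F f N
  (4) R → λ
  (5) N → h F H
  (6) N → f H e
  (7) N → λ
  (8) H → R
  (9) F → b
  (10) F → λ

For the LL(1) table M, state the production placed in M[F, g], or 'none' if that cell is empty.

none

FIRST(S): from S→b we get {b}; from S→g f f e we get {g}; from S→e F f N we get {e}. So FIRST(S) = {b, e, g}.
FIRST(R): from R→λ we get {λ}. So FIRST(R) = {λ}.
FIRST(N): from N→h F H we get {h}; from N→f H e we get {f}; from N→λ we get {λ}. So FIRST(N) = {λ, f, h}.
FIRST(F): from F→b we get {b}; from F→λ we get {λ}. So FIRST(F) = {λ, b}.
FIRST(H): from H→R we get {λ}. So FIRST(H) = {λ}.
FOLLOW(S) includes $ since S is the start symbol.
FOLLOW(N): in S→e F f N, the suffix after N is empty, so FOLLOW(N) ⊇ FOLLOW(S) = {$}. Thus FOLLOW(N) = {$}.
FOLLOW(F): in S→e F f N, F is followed by f N with FIRST {f}; in N→h F H, F is followed by H with FIRST {λ}; in N→h F H, the suffix after F is nullable, so FOLLOW(F) ⊇ FOLLOW(N) = {$}. Thus FOLLOW(F) = {$, f}.
For F → b: FIRST(b) = {b}, so it goes in M[F, t] for t ∈ {b}.
For F → λ: FIRST(λ) = {λ}, so it goes in M[F, t] for t ∈ {}; since λ ∈ FIRST, also for every t ∈ FOLLOW(F) = {$, f}.
None of these place a production in M[F, g].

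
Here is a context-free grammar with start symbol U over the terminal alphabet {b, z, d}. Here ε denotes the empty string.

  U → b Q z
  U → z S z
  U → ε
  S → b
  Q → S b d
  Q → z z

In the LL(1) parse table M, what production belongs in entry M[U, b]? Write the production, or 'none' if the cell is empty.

FIRST(U) = {ε, b, z}
FIRST(S) = {b}
FIRST(Q) = {b, z}  (via S b d)
FOLLOW(U) includes $ since U is the start symbol.
FOLLOW(U): U appears on no right-hand side. Thus FOLLOW(U) = {$}.
For U → b Q z: FIRST(b Q z) = {b}, so it goes in M[U, t] for t ∈ {b}.
For U → z S z: FIRST(z S z) = {z}, so it goes in M[U, t] for t ∈ {z}.
For U → ε: FIRST(ε) = {ε}, so it goes in M[U, t] for t ∈ {}; since ε ∈ FIRST, also for every t ∈ FOLLOW(U) = {$}.

U → b Q z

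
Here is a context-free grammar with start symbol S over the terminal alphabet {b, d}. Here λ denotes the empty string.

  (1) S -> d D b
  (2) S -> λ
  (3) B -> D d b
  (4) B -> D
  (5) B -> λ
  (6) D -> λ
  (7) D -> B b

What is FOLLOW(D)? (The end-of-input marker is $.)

{b, d}

FIRST(S): from S->d D b we get {d}; from S->λ we get {λ}. So FIRST(S) = {λ, d}.
FIRST(B): from B->D d b we get {b, d}; from B->D we get {λ, b, d}; from B->λ we get {λ}. So FIRST(B) = {λ, b, d}.
FIRST(D): from D->λ we get {λ}; from D->B b we get {b, d}. So FIRST(D) = {λ, b, d}.
FOLLOW(S) includes $ since S is the start symbol.
FOLLOW(S): S appears on no right-hand side. Thus FOLLOW(S) = {$}.
FOLLOW(B): in D->B b, B is followed by b with FIRST {b}. Thus FOLLOW(B) = {b}.
FOLLOW(D): in S->d D b, D is followed by b with FIRST {b}; in B->D d b, D is followed by d b with FIRST {d}; in B->D, the suffix after D is empty, so FOLLOW(D) ⊇ FOLLOW(B) = {b}. Thus FOLLOW(D) = {b, d}.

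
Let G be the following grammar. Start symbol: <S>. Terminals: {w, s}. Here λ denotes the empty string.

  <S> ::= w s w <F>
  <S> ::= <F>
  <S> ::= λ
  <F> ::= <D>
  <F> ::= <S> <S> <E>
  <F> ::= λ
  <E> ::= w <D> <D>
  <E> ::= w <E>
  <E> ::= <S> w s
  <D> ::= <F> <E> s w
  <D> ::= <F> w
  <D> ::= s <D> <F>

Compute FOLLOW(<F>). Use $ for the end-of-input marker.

{$, s, w}

FIRST(<S>) = {λ, s, w}  (via <F>)
FIRST(<E>) = {s, w}  (via <S> w s)
FIRST(<F>) = {λ, s, w}  (via <D>, <S> <S> <E>)
FIRST(<D>) = {s, w}  (via <F> <E> s w, <F> w)
FOLLOW(<S>) includes $ since <S> is the start symbol.
FOLLOW(<S>): in <F>::=<S> <S> <E> (occurrence 1), <S> is followed by <S> <E> with FIRST {s, w}; in <F>::=<S> <S> <E> (occurrence 2), <S> is followed by <E> with FIRST {s, w}; in <E>::=<S> w s, <S> is followed by w s with FIRST {w}. Thus FOLLOW(<S>) = {$, s, w}.
FOLLOW(<F>): in <S>::=w s w <F>, the suffix after <F> is empty, so FOLLOW(<F>) ⊇ FOLLOW(<S>) = {$, s, w}; in <S>::=<F>, the suffix after <F> is empty, so FOLLOW(<F>) ⊇ FOLLOW(<S>) = {$, s, w}; in <D>::=<F> <E> s w, <F> is followed by <E> s w with FIRST {s, w}; in <D>::=<F> w, <F> is followed by w with FIRST {w}; in <D>::=s <D> <F>, the suffix after <F> is empty, so FOLLOW(<F>) ⊇ FOLLOW(<D>) = {$, s, w}. Thus FOLLOW(<F>) = {$, s, w}.
FOLLOW(<E>): in <F>::=<S> <S> <E>, the suffix after <E> is empty, so FOLLOW(<E>) ⊇ FOLLOW(<F>) = {$, s, w}; in <E>::=w <E>, the suffix after <E> is empty (adds nothing new); in <D>::=<F> <E> s w, <E> is followed by s w with FIRST {s}. Thus FOLLOW(<E>) = {$, s, w}.
FOLLOW(<D>): in <F>::=<D>, the suffix after <D> is empty, so FOLLOW(<D>) ⊇ FOLLOW(<F>) = {$, s, w}; in <E>::=w <D> <D> (occurrence 1), <D> is followed by <D> with FIRST {s, w}; in <E>::=w <D> <D> (occurrence 2), the suffix after <D> is empty, so FOLLOW(<D>) ⊇ FOLLOW(<E>) = {$, s, w}; in <D>::=s <D> <F>, <D> is followed by <F> with FIRST {λ, s, w}; in <D>::=s <D> <F>, the suffix after <D> is nullable (adds nothing new). Thus FOLLOW(<D>) = {$, s, w}.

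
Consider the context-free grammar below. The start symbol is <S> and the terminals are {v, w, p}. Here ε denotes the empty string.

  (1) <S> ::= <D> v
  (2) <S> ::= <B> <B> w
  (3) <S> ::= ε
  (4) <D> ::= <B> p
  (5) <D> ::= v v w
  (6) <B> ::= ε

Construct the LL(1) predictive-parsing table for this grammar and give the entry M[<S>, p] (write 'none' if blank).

<S> ::= <D> v

FIRST(<B>): from <B>::=ε we get {ε}. So FIRST(<B>) = {ε}.
FIRST(<D>): from <D>::=<B> p we get {p}; from <D>::=v v w we get {v}. So FIRST(<D>) = {p, v}.
FIRST(<S>): from <S>::=<D> v we get {p, v}; from <S>::=<B> <B> w we get {w}; from <S>::=ε we get {ε}. So FIRST(<S>) = {ε, p, v, w}.
FOLLOW(<S>) includes $ since <S> is the start symbol.
FOLLOW(<S>): <S> appears on no right-hand side. Thus FOLLOW(<S>) = {$}.
For <S> ::= <D> v: FIRST(<D> v) = {p, v}, so it goes in M[<S>, t] for t ∈ {p, v}.
For <S> ::= <B> <B> w: FIRST(<B> <B> w) = {w}, so it goes in M[<S>, t] for t ∈ {w}.
For <S> ::= ε: FIRST(ε) = {ε}, so it goes in M[<S>, t] for t ∈ {}; since ε ∈ FIRST, also for every t ∈ FOLLOW(<S>) = {$}.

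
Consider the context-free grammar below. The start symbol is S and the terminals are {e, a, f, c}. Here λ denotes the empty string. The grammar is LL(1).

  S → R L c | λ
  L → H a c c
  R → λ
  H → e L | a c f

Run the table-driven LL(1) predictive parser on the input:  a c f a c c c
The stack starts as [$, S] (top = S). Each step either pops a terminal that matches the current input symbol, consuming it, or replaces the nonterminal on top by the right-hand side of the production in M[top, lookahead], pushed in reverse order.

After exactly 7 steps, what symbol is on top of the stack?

a

step 1: stack=$ S  input=a c f a c c c $  — expand S → R L c
step 2: stack=$ c L R  input=a c f a c c c $  — expand R → λ
step 3: stack=$ c L  input=a c f a c c c $  — expand L → H a c c
step 4: stack=$ c c c a H  input=a c f a c c c $  — expand H → a c f
step 5: stack=$ c c c a f c a  input=a c f a c c c $  — match a
step 6: stack=$ c c c a f c  input=c f a c c c $  — match c
step 7: stack=$ c c c a f  input=f a c c c $  — match f
Stack after step 7: $ c c c a (top = a).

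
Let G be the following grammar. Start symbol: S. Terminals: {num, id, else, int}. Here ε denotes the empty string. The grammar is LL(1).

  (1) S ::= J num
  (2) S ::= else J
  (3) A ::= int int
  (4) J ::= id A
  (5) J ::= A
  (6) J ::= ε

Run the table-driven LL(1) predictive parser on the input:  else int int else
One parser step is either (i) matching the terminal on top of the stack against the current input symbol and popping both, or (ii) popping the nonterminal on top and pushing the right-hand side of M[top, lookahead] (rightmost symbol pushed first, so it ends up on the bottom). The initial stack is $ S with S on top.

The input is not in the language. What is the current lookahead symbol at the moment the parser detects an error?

else

     Stack      Input                Action
  1  $ S        else int int else $  expand S ::= else J
  2  $ J else   else int int else $  match else
  3  $ J        int int else $       expand J ::= A
  4  $ A        int int else $       expand A ::= int int
  5  $ int int  int int else $       match int
  6  $ int      int else $           match int
  7  $          else $               error: stack empty but input remains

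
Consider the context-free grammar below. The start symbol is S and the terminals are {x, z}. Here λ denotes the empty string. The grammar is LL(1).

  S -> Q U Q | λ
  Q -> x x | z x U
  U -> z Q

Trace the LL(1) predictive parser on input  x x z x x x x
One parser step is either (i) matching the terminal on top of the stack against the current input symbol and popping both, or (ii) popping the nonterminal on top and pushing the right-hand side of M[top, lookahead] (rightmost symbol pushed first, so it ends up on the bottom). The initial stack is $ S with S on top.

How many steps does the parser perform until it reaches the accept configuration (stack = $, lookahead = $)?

step 1: stack=$ S  input=x x z x x x x $  — expand S -> Q U Q
step 2: stack=$ Q U Q  input=x x z x x x x $  — expand Q -> x x
step 3: stack=$ Q U x x  input=x x z x x x x $  — match x
step 4: stack=$ Q U x  input=x z x x x x $  — match x
step 5: stack=$ Q U  input=z x x x x $  — expand U -> z Q
step 6: stack=$ Q Q z  input=z x x x x $  — match z
step 7: stack=$ Q Q  input=x x x x $  — expand Q -> x x
step 8: stack=$ Q x x  input=x x x x $  — match x
step 9: stack=$ Q x  input=x x x $  — match x
step 10: stack=$ Q  input=x x $  — expand Q -> x x
step 11: stack=$ x x  input=x x $  — match x
step 12: stack=$ x  input=x $  — match x
Accept reached after 12 steps.

12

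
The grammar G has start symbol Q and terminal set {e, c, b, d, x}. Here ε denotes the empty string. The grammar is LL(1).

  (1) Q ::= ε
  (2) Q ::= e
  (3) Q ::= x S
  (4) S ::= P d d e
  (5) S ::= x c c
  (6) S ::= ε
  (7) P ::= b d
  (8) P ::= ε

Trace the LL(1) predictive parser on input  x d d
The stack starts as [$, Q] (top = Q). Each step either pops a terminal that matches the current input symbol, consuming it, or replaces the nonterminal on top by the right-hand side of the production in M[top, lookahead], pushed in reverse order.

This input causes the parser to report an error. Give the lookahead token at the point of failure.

step 1: stack=$ Q  input=x d d $  — expand Q ::= x S
step 2: stack=$ S x  input=x d d $  — match x
step 3: stack=$ S  input=d d $  — expand S ::= P d d e
step 4: stack=$ e d d P  input=d d $  — expand P ::= ε
step 5: stack=$ e d d  input=d d $  — match d
step 6: stack=$ e d  input=d $  — match d
step 7: stack=$ e  input=$  — error: top is terminal e but lookahead is $

$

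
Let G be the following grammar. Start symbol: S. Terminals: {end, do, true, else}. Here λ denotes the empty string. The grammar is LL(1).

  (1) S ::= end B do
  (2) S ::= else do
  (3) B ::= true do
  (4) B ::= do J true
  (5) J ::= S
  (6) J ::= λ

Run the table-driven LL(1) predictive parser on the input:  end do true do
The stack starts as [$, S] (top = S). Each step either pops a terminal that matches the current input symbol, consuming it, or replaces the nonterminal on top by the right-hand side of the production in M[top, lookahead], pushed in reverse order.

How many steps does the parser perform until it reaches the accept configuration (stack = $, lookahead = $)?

     Stack           Input             Action
  1  $ S             end do true do $  expand S ::= end B do
  2  $ do B end      end do true do $  match end
  3  $ do B          do true do $      expand B ::= do J true
  4  $ do true J do  do true do $      match do
  5  $ do true J     true do $         expand J ::= λ
  6  $ do true       true do $         match true
  7  $ do            do $              match do
Accept reached after 7 steps.

7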